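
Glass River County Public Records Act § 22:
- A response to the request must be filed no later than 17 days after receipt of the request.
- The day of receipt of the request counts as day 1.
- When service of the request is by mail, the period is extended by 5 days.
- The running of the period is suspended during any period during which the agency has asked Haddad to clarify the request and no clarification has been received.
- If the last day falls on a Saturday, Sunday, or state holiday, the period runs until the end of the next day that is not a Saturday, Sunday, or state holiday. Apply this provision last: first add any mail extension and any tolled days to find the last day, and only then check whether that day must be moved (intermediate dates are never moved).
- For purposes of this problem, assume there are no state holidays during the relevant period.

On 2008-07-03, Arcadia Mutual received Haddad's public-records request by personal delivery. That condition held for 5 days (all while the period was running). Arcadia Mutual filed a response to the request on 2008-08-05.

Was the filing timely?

Counting 2008-07-03 as day 1, day 17 is July 19, 2008.
Service was not by mail, so no mail extension applies.
Tolling adds 5 days: July 19, 2008 + 5 days = July 24, 2008.
July 24, 2008 is a Thursday and not a state holiday, so no extension applies.
The deadline is July 24, 2008; the filing on August 5, 2008 is after that date.

No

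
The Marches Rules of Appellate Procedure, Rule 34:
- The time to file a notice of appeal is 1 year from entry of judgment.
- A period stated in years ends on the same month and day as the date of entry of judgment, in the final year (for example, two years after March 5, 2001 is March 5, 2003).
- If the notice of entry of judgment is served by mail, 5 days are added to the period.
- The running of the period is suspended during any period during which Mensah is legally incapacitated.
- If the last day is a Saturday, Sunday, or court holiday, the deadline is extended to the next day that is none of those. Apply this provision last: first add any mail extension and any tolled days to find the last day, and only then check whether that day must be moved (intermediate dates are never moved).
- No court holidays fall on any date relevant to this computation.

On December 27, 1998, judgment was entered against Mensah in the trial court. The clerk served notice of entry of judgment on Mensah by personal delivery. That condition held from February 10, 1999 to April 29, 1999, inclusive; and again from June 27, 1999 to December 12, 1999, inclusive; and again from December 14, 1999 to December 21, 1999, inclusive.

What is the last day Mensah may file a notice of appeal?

1 year after December 27, 1998 is December 27, 1999.
Service was not by mail, so no mail extension applies.
From February 10, 1999 through April 29, 1999 inclusive is 79 days; tolling adds 79 days: December 27, 1999 + 79 days = March 15, 2000.
From June 27, 1999 through December 12, 1999 inclusive is 169 days; tolling adds 169 days: March 15, 2000 + 169 days = August 31, 2000.
From December 14, 1999 through December 21, 1999 inclusive is 8 days; tolling adds 8 days: August 31, 2000 + 8 days = September 8, 2000.
September 8, 2000 is a Friday and not a court holiday, so no extension applies.

September 8, 2000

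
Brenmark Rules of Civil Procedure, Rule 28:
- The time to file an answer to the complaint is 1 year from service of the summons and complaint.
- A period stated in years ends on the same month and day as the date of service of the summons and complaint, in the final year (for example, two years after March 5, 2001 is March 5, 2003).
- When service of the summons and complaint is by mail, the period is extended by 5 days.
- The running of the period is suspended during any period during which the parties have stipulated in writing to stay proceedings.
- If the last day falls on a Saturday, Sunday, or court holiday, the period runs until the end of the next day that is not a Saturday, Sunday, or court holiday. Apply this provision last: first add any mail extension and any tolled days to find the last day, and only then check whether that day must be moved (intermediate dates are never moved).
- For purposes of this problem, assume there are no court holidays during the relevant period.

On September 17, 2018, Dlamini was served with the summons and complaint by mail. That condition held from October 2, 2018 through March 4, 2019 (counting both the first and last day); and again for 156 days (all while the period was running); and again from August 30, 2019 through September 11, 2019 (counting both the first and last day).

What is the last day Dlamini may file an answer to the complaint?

August 10, 2020

1 year after September 17, 2018 is September 17, 2019.
Service was by mail, adding 5 days: September 17, 2019 + 5 days = September 22, 2019.
From October 2, 2018 through March 4, 2019 inclusive is 154 days; tolling adds 154 days: September 22, 2019 + 154 days = February 23, 2020.
Tolling adds 156 days: February 23, 2020 + 156 days = July 28, 2020.
From August 30, 2019 through September 11, 2019 inclusive is 13 days; tolling adds 13 days: July 28, 2020 + 13 days = August 10, 2020.
August 10, 2020 is a Monday and not a court holiday, so no extension applies.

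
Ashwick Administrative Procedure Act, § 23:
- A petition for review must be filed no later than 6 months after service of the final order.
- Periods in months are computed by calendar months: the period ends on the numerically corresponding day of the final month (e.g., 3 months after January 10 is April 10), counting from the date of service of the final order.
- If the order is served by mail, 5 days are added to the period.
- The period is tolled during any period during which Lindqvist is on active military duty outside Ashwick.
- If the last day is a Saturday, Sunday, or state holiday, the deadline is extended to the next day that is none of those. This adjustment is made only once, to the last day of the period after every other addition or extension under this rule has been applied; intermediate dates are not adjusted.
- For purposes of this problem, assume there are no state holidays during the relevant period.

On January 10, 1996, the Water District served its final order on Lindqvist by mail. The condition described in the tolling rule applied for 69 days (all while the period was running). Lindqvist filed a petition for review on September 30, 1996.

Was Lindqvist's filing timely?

No

6 months after January 10, 1996 is July 10, 1996.
Service was by mail, adding 5 days: July 10, 1996 + 5 days = July 15, 1996.
Tolling adds 69 days: July 15, 1996 + 69 days = September 22, 1996.
September 22, 1996 is Sunday. The next qualifying day is September 23, 1996.
The deadline is September 23, 1996; the filing on September 30, 1996 is after that date.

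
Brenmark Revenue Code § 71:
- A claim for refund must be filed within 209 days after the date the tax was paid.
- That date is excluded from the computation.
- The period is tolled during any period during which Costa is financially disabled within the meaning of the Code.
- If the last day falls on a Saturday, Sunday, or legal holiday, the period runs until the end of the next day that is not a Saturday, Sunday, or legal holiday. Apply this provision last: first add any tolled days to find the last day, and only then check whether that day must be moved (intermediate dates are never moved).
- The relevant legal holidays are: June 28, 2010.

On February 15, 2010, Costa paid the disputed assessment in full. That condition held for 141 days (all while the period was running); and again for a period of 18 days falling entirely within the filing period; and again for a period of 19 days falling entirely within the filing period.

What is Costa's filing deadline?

March 9, 2011

209 days after February 15, 2010 is September 12, 2010.
Tolling adds 141 days: September 12, 2010 + 141 days = January 31, 2011.
Tolling adds 18 days: January 31, 2011 + 18 days = February 18, 2011.
Tolling adds 19 days: February 18, 2011 + 19 days = March 9, 2011.
March 9, 2011 is a Wednesday and not a legal holiday, so no extension applies.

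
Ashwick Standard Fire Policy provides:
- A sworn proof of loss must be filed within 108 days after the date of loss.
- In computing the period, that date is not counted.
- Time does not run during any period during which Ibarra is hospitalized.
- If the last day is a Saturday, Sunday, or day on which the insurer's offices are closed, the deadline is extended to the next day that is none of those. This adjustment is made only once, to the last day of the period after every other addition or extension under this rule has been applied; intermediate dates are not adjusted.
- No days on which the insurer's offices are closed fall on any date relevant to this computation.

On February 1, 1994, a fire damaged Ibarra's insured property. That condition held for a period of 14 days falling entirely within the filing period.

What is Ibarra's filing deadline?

June 3, 1994

108 days after February 1, 1994 is May 20, 1994.
Tolling adds 14 days: May 20, 1994 + 14 days = June 3, 1994.
June 3, 1994 is a Friday and not a day on which the insurer's offices are closed, so no extension applies.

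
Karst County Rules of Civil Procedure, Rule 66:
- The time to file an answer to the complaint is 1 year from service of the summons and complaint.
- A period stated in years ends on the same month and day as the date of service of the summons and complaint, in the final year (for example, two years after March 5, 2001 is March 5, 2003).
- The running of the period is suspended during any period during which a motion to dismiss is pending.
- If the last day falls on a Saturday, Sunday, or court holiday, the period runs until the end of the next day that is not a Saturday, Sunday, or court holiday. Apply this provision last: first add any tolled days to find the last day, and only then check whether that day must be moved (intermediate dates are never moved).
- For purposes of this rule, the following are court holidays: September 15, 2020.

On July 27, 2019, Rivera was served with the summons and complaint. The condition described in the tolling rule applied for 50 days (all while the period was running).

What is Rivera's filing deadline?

September 16, 2020

1 year after July 27, 2019 is July 27, 2020.
Tolling adds 50 days: July 27, 2020 + 50 days = September 15, 2020.
September 15, 2020 is a listed holiday. The next qualifying day is September 16, 2020.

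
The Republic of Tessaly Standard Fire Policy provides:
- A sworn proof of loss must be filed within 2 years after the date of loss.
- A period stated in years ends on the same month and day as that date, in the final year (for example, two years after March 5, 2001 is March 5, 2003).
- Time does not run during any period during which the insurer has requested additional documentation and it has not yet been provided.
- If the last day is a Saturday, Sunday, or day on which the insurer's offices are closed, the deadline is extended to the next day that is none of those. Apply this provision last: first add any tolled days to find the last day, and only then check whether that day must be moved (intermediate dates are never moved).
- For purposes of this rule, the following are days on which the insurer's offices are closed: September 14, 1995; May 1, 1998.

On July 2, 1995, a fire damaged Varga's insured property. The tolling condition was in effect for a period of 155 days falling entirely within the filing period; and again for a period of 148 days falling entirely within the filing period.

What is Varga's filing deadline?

May 4, 1998

2 years after July 2, 1995 is July 2, 1997.
Tolling adds 155 days: July 2, 1997 + 155 days = December 4, 1997.
Tolling adds 148 days: December 4, 1997 + 148 days = May 1, 1998.
May 1, 1998 is a listed holiday; May 2, 1998 is Saturday; May 3, 1998 is Sunday. The next qualifying day is May 4, 1998.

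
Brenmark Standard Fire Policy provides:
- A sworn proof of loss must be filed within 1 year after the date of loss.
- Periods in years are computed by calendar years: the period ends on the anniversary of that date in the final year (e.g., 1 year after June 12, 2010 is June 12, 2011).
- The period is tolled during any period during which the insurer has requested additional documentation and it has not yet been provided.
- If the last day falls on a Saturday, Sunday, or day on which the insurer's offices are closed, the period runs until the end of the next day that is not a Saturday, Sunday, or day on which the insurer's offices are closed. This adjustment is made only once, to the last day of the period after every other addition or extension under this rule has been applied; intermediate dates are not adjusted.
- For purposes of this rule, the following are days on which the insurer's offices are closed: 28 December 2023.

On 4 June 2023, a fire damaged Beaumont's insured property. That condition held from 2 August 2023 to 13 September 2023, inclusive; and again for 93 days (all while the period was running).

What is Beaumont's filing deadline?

1 year after 4 June 2023 is June 4, 2024.
From August 2, 2023 through September 13, 2023 inclusive is 43 days; tolling adds 43 days: June 4, 2024 + 43 days = July 17, 2024.
Tolling adds 93 days: July 17, 2024 + 93 days = October 18, 2024.
October 18, 2024 is a Friday and not a day on which the insurer's offices are closed, so no extension applies.

October 18, 2024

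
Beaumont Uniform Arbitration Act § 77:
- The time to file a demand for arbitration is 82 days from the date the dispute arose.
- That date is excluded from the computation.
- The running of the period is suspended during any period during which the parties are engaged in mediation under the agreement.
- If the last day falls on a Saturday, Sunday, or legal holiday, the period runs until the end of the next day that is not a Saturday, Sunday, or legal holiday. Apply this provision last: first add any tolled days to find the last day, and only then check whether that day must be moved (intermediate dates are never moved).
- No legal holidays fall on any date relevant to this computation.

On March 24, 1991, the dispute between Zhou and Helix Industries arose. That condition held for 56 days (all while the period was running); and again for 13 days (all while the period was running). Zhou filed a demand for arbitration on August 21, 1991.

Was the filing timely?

Yes

82 days after March 24, 1991 is June 14, 1991.
Tolling adds 56 days: June 14, 1991 + 56 days = August 9, 1991.
Tolling adds 13 days: August 9, 1991 + 13 days = August 22, 1991.
August 22, 1991 is a Thursday and not a legal holiday, so no extension applies.
The deadline is August 22, 1991; the filing on August 21, 1991 is on or before that date.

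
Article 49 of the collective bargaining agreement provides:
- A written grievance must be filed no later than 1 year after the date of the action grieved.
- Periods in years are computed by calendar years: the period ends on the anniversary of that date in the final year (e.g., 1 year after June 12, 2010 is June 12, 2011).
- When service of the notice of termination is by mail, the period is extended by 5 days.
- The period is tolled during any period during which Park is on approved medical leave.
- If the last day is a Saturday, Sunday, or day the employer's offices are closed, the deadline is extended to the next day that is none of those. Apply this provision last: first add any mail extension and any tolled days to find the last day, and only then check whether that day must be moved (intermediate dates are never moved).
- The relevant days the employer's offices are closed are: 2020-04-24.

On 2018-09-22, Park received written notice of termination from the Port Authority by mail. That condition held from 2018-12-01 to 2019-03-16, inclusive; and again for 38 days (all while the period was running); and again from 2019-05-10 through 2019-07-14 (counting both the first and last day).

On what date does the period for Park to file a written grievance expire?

April 27, 2020

1 year after 2018-09-22 is September 22, 2019.
Service was by mail, adding 5 days: September 22, 2019 + 5 days = September 27, 2019.
From December 1, 2018 through March 16, 2019 inclusive is 106 days; tolling adds 106 days: September 27, 2019 + 106 days = January 11, 2020.
Tolling adds 38 days: January 11, 2020 + 38 days = February 18, 2020.
From May 10, 2019 through July 14, 2019 inclusive is 66 days; tolling adds 66 days: February 18, 2020 + 66 days = April 24, 2020.
April 24, 2020 is a listed holiday; April 25, 2020 is Saturday; April 26, 2020 is Sunday. The next qualifying day is April 27, 2020.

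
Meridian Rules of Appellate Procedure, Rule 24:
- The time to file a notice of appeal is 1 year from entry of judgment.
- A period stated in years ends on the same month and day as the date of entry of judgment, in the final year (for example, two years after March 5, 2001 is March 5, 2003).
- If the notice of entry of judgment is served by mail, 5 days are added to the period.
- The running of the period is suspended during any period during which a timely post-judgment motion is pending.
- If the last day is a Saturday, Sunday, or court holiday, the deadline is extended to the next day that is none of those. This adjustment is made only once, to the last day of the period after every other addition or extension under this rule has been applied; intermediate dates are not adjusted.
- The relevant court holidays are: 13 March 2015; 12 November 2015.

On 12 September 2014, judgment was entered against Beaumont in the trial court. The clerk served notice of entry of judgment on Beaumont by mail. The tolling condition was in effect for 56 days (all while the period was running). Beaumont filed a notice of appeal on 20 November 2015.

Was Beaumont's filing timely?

1 year after 12 September 2014 is September 12, 2015.
Service was by mail, adding 5 days: September 12, 2015 + 5 days = September 17, 2015.
Tolling adds 56 days: September 17, 2015 + 56 days = November 12, 2015.
November 12, 2015 is a listed holiday. The next qualifying day is November 13, 2015.
The deadline is November 13, 2015; the filing on November 20, 2015 is after that date.

No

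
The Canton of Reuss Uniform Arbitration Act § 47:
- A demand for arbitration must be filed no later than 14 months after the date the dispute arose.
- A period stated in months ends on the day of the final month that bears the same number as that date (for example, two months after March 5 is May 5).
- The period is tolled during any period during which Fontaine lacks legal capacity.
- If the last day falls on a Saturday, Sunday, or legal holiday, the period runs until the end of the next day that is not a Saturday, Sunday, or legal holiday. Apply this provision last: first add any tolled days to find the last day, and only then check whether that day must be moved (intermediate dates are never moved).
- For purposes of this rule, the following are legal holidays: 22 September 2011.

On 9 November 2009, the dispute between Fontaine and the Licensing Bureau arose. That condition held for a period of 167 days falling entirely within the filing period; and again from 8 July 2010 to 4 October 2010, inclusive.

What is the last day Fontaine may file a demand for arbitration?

14 months after 9 November 2009 is January 9, 2011.
Tolling adds 167 days: January 9, 2011 + 167 days = June 25, 2011.
From July 8, 2010 through October 4, 2010 inclusive is 89 days; tolling adds 89 days: June 25, 2011 + 89 days = September 22, 2011.
September 22, 2011 is a listed holiday. The next qualifying day is September 23, 2011.

September 23, 2011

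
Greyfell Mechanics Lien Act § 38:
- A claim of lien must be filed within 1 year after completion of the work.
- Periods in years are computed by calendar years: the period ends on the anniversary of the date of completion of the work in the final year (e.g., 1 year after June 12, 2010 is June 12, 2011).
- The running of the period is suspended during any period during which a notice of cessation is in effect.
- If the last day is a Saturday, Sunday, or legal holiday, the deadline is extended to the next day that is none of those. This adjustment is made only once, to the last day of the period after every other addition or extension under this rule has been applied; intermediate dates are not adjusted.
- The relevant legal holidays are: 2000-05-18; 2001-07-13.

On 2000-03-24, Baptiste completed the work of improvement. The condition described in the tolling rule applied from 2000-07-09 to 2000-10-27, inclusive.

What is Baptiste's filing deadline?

July 16, 2001

1 year after 2000-03-24 is March 24, 2001.
From July 9, 2000 through October 27, 2000 inclusive is 111 days; tolling adds 111 days: March 24, 2001 + 111 days = July 13, 2001.
July 13, 2001 is a listed holiday; July 14, 2001 is Saturday; July 15, 2001 is Sunday. The next qualifying day is July 16, 2001.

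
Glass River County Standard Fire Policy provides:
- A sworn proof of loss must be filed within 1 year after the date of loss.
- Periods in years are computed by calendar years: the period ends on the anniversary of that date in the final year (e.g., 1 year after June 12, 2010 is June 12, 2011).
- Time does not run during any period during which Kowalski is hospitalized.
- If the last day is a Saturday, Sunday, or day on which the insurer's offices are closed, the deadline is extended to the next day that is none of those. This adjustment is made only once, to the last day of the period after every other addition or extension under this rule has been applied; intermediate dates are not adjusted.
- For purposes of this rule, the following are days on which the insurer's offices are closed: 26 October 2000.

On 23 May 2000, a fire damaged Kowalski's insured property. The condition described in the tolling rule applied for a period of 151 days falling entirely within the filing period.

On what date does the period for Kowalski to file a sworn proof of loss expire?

1 year after 23 May 2000 is May 23, 2001.
Tolling adds 151 days: May 23, 2001 + 151 days = October 21, 2001.
October 21, 2001 is Sunday. The next qualifying day is October 22, 2001.

October 22, 2001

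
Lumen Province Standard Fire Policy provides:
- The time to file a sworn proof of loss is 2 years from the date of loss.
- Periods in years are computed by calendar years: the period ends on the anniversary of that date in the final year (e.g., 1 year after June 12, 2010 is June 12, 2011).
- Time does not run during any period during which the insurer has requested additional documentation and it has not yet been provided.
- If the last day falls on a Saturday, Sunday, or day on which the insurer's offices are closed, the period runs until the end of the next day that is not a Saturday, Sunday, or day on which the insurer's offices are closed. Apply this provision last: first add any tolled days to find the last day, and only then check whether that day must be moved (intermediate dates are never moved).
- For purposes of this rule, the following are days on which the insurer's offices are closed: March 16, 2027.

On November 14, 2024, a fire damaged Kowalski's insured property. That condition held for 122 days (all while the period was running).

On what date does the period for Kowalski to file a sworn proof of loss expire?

2 years after November 14, 2024 is November 14, 2026.
Tolling adds 122 days: November 14, 2026 + 122 days = March 16, 2027.
March 16, 2027 is a listed holiday. The next qualifying day is March 17, 2027.

March 17, 2027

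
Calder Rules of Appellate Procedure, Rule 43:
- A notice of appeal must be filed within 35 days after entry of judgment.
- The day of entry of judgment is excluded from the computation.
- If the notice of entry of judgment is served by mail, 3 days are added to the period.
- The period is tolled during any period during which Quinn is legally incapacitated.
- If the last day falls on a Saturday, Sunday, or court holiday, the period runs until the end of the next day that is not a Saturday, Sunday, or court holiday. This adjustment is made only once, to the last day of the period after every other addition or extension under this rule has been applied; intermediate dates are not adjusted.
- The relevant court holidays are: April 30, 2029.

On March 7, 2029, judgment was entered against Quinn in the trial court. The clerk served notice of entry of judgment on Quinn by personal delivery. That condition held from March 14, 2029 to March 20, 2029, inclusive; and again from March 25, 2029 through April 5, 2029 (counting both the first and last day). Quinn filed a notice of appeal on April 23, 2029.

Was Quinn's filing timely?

35 days after March 7, 2029 is April 11, 2029.
Service was not by mail, so no mail extension applies.
From March 14, 2029 through March 20, 2029 inclusive is 7 days; tolling adds 7 days: April 11, 2029 + 7 days = April 18, 2029.
From March 25, 2029 through April 5, 2029 inclusive is 12 days; tolling adds 12 days: April 18, 2029 + 12 days = April 30, 2029.
April 30, 2029 is a listed holiday. The next qualifying day is May 1, 2029.
The deadline is May 1, 2029; the filing on April 23, 2029 is on or before that date.

Yes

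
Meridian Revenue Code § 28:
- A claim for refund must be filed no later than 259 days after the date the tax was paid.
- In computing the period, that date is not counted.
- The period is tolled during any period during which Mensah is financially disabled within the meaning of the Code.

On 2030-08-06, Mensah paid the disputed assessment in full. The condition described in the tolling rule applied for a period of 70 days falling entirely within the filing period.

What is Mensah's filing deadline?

July 1, 2031

259 days after 2030-08-06 is April 22, 2031.
Tolling adds 70 days: April 22, 2031 + 70 days = July 1, 2031.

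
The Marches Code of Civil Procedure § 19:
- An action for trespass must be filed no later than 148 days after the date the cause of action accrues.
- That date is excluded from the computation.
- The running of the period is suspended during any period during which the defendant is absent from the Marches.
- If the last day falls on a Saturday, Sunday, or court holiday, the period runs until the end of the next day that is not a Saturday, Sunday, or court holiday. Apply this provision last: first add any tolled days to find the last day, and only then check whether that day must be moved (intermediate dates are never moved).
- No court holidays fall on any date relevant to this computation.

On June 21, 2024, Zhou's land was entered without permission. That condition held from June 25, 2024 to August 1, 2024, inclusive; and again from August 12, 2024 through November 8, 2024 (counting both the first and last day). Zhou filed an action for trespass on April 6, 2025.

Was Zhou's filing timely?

148 days after June 21, 2024 is November 16, 2024.
From June 25, 2024 through August 1, 2024 inclusive is 38 days; tolling adds 38 days: November 16, 2024 + 38 days = December 24, 2024.
From August 12, 2024 through November 8, 2024 inclusive is 89 days; tolling adds 89 days: December 24, 2024 + 89 days = March 23, 2025.
March 23, 2025 is Sunday. The next qualifying day is March 24, 2025.
The deadline is March 24, 2025; the filing on April 6, 2025 is after that date.

No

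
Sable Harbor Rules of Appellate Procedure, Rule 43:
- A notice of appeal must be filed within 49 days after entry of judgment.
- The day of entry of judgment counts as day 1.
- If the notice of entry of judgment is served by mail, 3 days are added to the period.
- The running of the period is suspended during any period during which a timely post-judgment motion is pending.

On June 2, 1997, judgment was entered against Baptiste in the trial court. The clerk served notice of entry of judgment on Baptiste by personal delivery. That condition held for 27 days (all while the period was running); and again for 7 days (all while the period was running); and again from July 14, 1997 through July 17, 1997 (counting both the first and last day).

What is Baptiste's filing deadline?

August 27, 1997

Counting June 2, 1997 as day 1, day 49 is July 20, 1997.
Service was not by mail, so no mail extension applies.
Tolling adds 27 days: July 20, 1997 + 27 days = August 16, 1997.
Tolling adds 7 days: August 16, 1997 + 7 days = August 23, 1997.
From July 14, 1997 through July 17, 1997 inclusive is 4 days; tolling adds 4 days: August 23, 1997 + 4 days = August 27, 1997.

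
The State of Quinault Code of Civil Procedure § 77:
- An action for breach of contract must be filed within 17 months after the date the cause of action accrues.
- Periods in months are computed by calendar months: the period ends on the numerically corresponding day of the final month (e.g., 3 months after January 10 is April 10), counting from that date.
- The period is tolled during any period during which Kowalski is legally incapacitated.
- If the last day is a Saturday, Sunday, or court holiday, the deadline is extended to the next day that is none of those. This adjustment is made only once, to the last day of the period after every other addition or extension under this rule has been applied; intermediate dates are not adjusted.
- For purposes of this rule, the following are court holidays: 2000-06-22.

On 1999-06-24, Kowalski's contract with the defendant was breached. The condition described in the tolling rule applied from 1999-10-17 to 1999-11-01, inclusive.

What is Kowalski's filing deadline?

December 11, 2000

17 months after 1999-06-24 is November 24, 2000.
From October 17, 1999 through November 1, 1999 inclusive is 16 days; tolling adds 16 days: November 24, 2000 + 16 days = December 10, 2000.
December 10, 2000 is Sunday. The next qualifying day is December 11, 2000.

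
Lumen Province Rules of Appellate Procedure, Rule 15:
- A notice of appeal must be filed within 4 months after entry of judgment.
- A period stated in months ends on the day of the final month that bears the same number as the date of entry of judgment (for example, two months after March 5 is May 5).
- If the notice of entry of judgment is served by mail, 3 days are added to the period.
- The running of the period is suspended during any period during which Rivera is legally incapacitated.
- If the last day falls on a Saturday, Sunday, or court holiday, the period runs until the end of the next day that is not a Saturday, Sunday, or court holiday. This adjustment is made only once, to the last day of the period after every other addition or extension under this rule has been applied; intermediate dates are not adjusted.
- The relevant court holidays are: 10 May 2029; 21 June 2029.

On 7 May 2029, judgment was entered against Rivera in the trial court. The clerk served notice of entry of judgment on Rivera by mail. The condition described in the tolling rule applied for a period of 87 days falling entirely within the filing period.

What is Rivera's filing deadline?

December 6, 2029

4 months after 7 May 2029 is September 7, 2029.
Service was by mail, adding 3 days: September 7, 2029 + 3 days = September 10, 2029.
Tolling adds 87 days: September 10, 2029 + 87 days = December 6, 2029.
December 6, 2029 is a Thursday and not a court holiday, so no extension applies.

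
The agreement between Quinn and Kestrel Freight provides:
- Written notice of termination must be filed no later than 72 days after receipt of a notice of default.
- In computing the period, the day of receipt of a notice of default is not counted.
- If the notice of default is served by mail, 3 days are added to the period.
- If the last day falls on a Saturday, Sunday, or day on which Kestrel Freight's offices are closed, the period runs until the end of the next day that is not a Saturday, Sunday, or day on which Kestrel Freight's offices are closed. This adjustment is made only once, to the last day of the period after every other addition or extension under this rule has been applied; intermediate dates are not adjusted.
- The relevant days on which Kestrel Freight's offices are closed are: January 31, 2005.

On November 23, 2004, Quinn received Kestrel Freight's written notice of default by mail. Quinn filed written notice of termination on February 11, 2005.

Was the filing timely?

72 days after November 23, 2004 is February 3, 2005.
Service was by mail, adding 3 days: February 3, 2005 + 3 days = February 6, 2005.
February 6, 2005 is Sunday. The next qualifying day is February 7, 2005.
The deadline is February 7, 2005; the filing on February 11, 2005 is after that date.

No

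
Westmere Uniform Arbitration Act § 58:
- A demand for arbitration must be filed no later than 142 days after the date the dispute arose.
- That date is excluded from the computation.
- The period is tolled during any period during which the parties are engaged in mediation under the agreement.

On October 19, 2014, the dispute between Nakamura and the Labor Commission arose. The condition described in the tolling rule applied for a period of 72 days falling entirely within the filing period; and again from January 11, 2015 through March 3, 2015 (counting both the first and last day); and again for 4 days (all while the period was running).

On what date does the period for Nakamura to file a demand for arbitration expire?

July 16, 2015

142 days after October 19, 2014 is March 10, 2015.
Tolling adds 72 days: March 10, 2015 + 72 days = May 21, 2015.
From January 11, 2015 through March 3, 2015 inclusive is 52 days; tolling adds 52 days: May 21, 2015 + 52 days = July 12, 2015.
Tolling adds 4 days: July 12, 2015 + 4 days = July 16, 2015.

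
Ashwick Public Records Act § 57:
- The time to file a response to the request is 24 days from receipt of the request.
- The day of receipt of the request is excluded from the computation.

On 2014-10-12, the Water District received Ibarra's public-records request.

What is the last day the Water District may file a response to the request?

November 5, 2014

24 days after 2014-10-12 is November 5, 2014.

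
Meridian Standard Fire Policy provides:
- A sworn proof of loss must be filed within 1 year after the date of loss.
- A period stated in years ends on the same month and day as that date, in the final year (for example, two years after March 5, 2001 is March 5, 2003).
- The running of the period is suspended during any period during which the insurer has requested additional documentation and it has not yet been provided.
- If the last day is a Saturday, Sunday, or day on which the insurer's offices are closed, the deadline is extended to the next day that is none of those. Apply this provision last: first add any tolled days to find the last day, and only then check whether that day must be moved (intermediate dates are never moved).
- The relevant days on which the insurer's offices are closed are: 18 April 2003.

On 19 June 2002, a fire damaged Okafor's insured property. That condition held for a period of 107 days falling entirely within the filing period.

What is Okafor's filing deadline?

1 year after 19 June 2002 is June 19, 2003.
Tolling adds 107 days: June 19, 2003 + 107 days = October 4, 2003.
October 4, 2003 is Saturday; October 5, 2003 is Sunday. The next qualifying day is October 6, 2003.

October 6, 2003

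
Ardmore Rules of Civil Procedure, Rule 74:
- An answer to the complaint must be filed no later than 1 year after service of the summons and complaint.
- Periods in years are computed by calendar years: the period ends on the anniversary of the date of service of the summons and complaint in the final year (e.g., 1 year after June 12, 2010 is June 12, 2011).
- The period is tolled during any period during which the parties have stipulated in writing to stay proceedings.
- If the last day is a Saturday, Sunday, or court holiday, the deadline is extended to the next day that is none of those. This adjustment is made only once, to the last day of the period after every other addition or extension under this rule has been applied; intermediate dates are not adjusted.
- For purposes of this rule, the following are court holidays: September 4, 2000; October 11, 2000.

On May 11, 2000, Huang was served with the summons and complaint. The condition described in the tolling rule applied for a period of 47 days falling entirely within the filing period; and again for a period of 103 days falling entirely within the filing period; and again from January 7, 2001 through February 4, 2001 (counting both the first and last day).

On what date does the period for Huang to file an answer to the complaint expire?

November 6, 2001

1 year after May 11, 2000 is May 11, 2001.
Tolling adds 47 days: May 11, 2001 + 47 days = June 27, 2001.
Tolling adds 103 days: June 27, 2001 + 103 days = October 8, 2001.
From January 7, 2001 through February 4, 2001 inclusive is 29 days; tolling adds 29 days: October 8, 2001 + 29 days = November 6, 2001.
November 6, 2001 is a Tuesday and not a court holiday, so no extension applies.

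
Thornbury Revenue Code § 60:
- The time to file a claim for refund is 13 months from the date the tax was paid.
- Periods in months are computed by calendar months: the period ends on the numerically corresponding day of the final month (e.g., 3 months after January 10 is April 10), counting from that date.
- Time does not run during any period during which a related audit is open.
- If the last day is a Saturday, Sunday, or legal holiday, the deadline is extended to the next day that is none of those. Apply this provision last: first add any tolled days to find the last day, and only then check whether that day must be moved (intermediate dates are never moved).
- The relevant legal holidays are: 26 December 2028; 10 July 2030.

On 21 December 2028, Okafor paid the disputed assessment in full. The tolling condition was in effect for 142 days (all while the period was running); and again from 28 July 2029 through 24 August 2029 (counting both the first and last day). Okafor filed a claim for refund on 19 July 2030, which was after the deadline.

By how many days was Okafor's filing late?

8 days

13 months after 21 December 2028 is January 21, 2030.
Tolling adds 142 days: January 21, 2030 + 142 days = June 12, 2030.
From July 28, 2029 through August 24, 2029 inclusive is 28 days; tolling adds 28 days: June 12, 2030 + 28 days = July 10, 2030.
July 10, 2030 is a listed holiday. The next qualifying day is July 11, 2030.
The deadline is July 11, 2030; from July 11, 2030 to July 19, 2030 is 8 days.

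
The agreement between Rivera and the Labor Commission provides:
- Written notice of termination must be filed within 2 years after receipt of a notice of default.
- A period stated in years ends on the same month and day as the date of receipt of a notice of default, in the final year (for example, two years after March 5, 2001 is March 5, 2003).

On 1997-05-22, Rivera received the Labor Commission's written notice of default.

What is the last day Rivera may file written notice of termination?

May 22, 1999

2 years after 1997-05-22 is May 22, 1999.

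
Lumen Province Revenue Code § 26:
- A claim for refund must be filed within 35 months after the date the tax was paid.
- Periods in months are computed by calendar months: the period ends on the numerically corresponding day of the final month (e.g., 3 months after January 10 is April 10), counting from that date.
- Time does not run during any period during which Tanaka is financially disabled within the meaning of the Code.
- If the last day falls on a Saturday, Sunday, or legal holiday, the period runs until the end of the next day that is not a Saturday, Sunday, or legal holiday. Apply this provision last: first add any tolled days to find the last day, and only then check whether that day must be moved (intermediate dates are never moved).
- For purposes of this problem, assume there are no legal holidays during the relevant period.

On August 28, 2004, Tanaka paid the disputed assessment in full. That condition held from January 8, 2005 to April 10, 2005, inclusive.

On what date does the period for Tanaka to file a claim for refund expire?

October 29, 2007

35 months after August 28, 2004 is July 28, 2007.
From January 8, 2005 through April 10, 2005 inclusive is 93 days; tolling adds 93 days: July 28, 2007 + 93 days = October 29, 2007.
October 29, 2007 is a Monday and not a legal holiday, so no extension applies.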